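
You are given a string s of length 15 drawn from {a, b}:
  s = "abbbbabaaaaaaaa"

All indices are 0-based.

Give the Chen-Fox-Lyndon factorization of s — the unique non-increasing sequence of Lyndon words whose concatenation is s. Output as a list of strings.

["abbbb", "ab", "a", "a", "a", "a", "a", "a", "a", "a"]

emit factor 1: 'abbbb' (i=0, period=5)
emit factor 2: 'ab' (i=5, period=2)
emit factor 3: 'a' (i=7, period=1)
emit factor 4: 'a' (i=8, period=1)
emit factor 5: 'a' (i=9, period=1)
emit factor 6: 'a' (i=10, period=1)
emit factor 7: 'a' (i=11, period=1)
emit factor 8: 'a' (i=12, period=1)
emit factor 9: 'a' (i=13, period=1)
emit factor 10: 'a' (i=14, period=1)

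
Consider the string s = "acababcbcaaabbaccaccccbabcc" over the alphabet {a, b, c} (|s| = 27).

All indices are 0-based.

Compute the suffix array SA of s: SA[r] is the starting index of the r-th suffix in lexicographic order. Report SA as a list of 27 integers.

sorted suffixes:
  #0 SA[0]=9  'aaabbaccaccccbabcc'
  #1 SA[1]=10  'aabbaccaccccbabcc'
  #2 SA[2]=2  'ababcbcaaabbaccaccccbabcc'
  #3 SA[3]=11  'abbaccaccccbabcc'
  #4 SA[4]=4  'abcbcaaabbaccaccccbabcc'
  #5 SA[5]=23  'abcc'
  #6 SA[6]=0  'acababcbcaaabbaccaccccbabcc'
  #7 SA[7]=14  'accaccccbabcc'
  #8 SA[8]=17  'accccbabcc'
  #9 SA[9]=3  'babcbcaaabbaccaccccbabcc'
  #10 SA[10]=22  'babcc'
  #11 SA[11]=13  'baccaccccbabcc'
  #12 SA[12]=12  'bbaccaccccbabcc'
  #13 SA[13]=7  'bcaaabbaccaccccbabcc'
  #14 SA[14]=5  'bcbcaaabbaccaccccbabcc'
  #15 SA[15]=24  'bcc'
  #16 SA[16]=26  'c'
  #17 SA[17]=8  'caaabbaccaccccbabcc'
  #18 SA[18]=1  'cababcbcaaabbaccaccccbabcc'
  #19 SA[19]=16  'caccccbabcc'
  #20 SA[20]=21  'cbabcc'
  #21 SA[21]=6  'cbcaaabbaccaccccbabcc'
  #22 SA[22]=25  'cc'
  #23 SA[23]=15  'ccaccccbabcc'
  #24 SA[24]=20  'ccbabcc'
  #25 SA[25]=19  'cccbabcc'
  #26 SA[26]=18  'ccccbabcc'

[9, 10, 2, 11, 4, 23, 0, 14, 17, 3, 22, 13, 12, 7, 5, 24, 26, 8, 1, 16, 21, 6, 25, 15, 20, 19, 18]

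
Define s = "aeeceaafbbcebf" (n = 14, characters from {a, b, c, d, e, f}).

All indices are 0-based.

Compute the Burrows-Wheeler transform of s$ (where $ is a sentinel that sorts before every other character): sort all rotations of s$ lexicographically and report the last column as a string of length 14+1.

fe$afbeebcceaba

rank  rotation         last
    0  $aeeceaafbbcebf  f
    1  aafbbcebf$aeece  e
    2  aeeceaafbbcebf$  $
    3  afbbcebf$aeecea  a
    4  bbcebf$aeeceaaf  f
    5  bcebf$aeeceaafb  b
    6  bf$aeeceaafbbce  e
    7  ceaafbbcebf$aee  e
    8  cebf$aeeceaafbb  b
    9  eaafbbcebf$aeec  c
   10  ebf$aeeceaafbbc  c
   11  eceaafbbcebf$ae  e
   12  eeceaafbbcebf$a  a
   13  f$aeeceaafbbceb  b
   14  fbbcebf$aeeceaa  a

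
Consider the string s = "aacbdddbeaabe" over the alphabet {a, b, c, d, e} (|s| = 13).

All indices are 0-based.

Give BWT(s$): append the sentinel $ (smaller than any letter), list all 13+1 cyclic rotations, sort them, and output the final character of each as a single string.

ee$aacadaddbbb

rank  rotation        last
    0  $aacbdddbeaabe  e
    1  aabe$aacbdddbe  e
    2  aacbdddbeaabe$  $
    3  abe$aacbdddbea  a
    4  acbdddbeaabe$a  a
    5  bdddbeaabe$aac  c
    6  be$aacbdddbeaa  a
    7  beaabe$aacbddd  d
    8  cbdddbeaabe$aa  a
    9  dbeaabe$aacbdd  d
   10  ddbeaabe$aacbd  d
   11  dddbeaabe$aacb  b
   12  e$aacbdddbeaab  b
   13  eaabe$aacbdddb  b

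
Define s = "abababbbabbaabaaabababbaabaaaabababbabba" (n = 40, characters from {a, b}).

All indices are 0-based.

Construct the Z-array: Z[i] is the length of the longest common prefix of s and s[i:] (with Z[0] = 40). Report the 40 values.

[40, 0, 4, 0, 2, 0, 0, 0, 2, 0, 0, 1, 3, 0, 1, 1, 7, 0, 4, 0, 2, 0, 0, 1, 3, 0, 1, 1, 1, 7, 0, 4, 0, 2, 0, 0, 2, 0, 0, 1]

Z[0]=40
i=1: i≥r, start 0; Z[1]=0
i=2: i≥r, start 0; Z[2]=4 grow→box=[2,6)
i=3: min(r-i=3, Z[1]=0)=0; Z[3]=0
i=4: min(r-i=2, Z[2]=4)=2; Z[4]=2
i=5: min(r-i=1, Z[3]=0)=0; Z[5]=0
i=6: i≥r, start 0; Z[6]=0
i=7: i≥r, start 0; Z[7]=0
i=8: i≥r, start 0; Z[8]=2 grow→box=[8,10)
i=9: min(r-i=1, Z[1]=0)=0; Z[9]=0
i=10: i≥r, start 0; Z[10]=0
i=11: i≥r, start 0; Z[11]=1 grow→box=[11,12)
i=12: i≥r, start 0; Z[12]=3 grow→box=[12,15)
i=13: min(r-i=2, Z[1]=0)=0; Z[13]=0
i=14: min(r-i=1, Z[2]=4)=1; Z[14]=1
i=15: i≥r, start 0; Z[15]=1 grow→box=[15,16)
i=16: i≥r, start 0; Z[16]=7 grow→box=[16,23)
i=17: min(r-i=6, Z[1]=0)=0; Z[17]=0
i=18: min(r-i=5, Z[2]=4)=4; Z[18]=4
i=19: min(r-i=4, Z[3]=0)=0; Z[19]=0
i=20: min(r-i=3, Z[4]=2)=2; Z[20]=2
i=21: min(r-i=2, Z[5]=0)=0; Z[21]=0
i=22: min(r-i=1, Z[6]=0)=0; Z[22]=0
i=23: i≥r, start 0; Z[23]=1 grow→box=[23,24)
i=24: i≥r, start 0; Z[24]=3 grow→box=[24,27)
i=25: min(r-i=2, Z[1]=0)=0; Z[25]=0
i=26: min(r-i=1, Z[2]=4)=1; Z[26]=1
i=27: i≥r, start 0; Z[27]=1 grow→box=[27,28)
i=28: i≥r, start 0; Z[28]=1 grow→box=[28,29)
i=29: i≥r, start 0; Z[29]=7 grow→box=[29,36)
i=30: min(r-i=6, Z[1]=0)=0; Z[30]=0
i=31: min(r-i=5, Z[2]=4)=4; Z[31]=4
i=32: min(r-i=4, Z[3]=0)=0; Z[32]=0
i=33: min(r-i=3, Z[4]=2)=2; Z[33]=2
i=34: min(r-i=2, Z[5]=0)=0; Z[34]=0
i=35: min(r-i=1, Z[6]=0)=0; Z[35]=0
i=36: i≥r, start 0; Z[36]=2 grow→box=[36,38)
i=37: min(r-i=1, Z[1]=0)=0; Z[37]=0
i=38: i≥r, start 0; Z[38]=0
i=39: i≥r, start 0; Z[39]=1 grow→box=[39,40)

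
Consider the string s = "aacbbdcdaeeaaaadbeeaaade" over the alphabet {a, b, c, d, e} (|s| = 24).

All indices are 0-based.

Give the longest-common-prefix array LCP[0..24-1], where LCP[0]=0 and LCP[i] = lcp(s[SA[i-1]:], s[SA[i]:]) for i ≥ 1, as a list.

rank | idx | suffix
   0 |  11 | aaaadbeeaaade
   1 |  12 | aaadbeeaaade
   2 |  19 | aaade
   3 |   0 | aacbbdcdaeeaaaadbeeaaade
   4 |  13 | aadbeeaaade
   5 |  20 | aade
   6 |   1 | acbbdcdaeeaaaadbeeaaade
   7 |  14 | adbeeaaade
   8 |  21 | ade
   9 |   8 | aeeaaaadbeeaaade
  10 |   3 | bbdcdaeeaaaadbeeaaade
  11 |   4 | bdcdaeeaaaadbeeaaade
  12 |  16 | beeaaade
  13 |   2 | cbbdcdaeeaaaadbeeaaade
  14 |   6 | cdaeeaaaadbeeaaade
  15 |   7 | daeeaaaadbeeaaade
  16 |  15 | dbeeaaade
  17 |   5 | dcdaeeaaaadbeeaaade
  18 |  22 | de
  19 |  23 | e
  20 |  10 | eaaaadbeeaaade
  21 |  18 | eaaade
  22 |   9 | eeaaaadbeeaaade
  23 |  17 | eeaaade

SA = [11, 12, 19, 0, 13, 20, 1, 14, 21, 8, 3, 4, 16, 2, 6, 7, 15, 5, 22, 23, 10, 18, 9, 17]
[i] adj suffixes → lcp
  [1] 11/12 → 3 ('aaa')
  [2] 12/19 → 4 ('aaad')
  [3] 19/0 → 2 ('aa')
  [4] 0/13 → 2 ('aa')
  [5] 13/20 → 3 ('aad')
  [6] 20/1 → 1 ('a')
  [7] 1/14 → 1 ('a')
  [8] 14/21 → 2 ('ad')
  [9] 21/8 → 1 ('a')
  [10] 8/3 → 0 ('')
  [11] 3/4 → 1 ('b')
  [12] 4/16 → 1 ('b')
  [13] 16/2 → 0 ('')
  [14] 2/6 → 1 ('c')
  [15] 6/7 → 0 ('')
  [16] 7/15 → 1 ('d')
  [17] 15/5 → 1 ('d')
  [18] 5/22 → 1 ('d')
  [19] 22/23 → 0 ('')
  [20] 23/10 → 1 ('e')
  [21] 10/18 → 4 ('eaaa')
  [22] 18/9 → 1 ('e')
  [23] 9/17 → 5 ('eeaaa')

[0, 3, 4, 2, 2, 3, 1, 1, 2, 1, 0, 1, 1, 0, 1, 0, 1, 1, 1, 0, 1, 4, 1, 5]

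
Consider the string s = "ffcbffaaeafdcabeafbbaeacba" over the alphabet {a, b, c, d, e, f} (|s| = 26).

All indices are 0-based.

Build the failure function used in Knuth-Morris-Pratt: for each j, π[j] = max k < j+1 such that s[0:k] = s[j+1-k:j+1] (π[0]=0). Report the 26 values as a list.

[0, 1, 0, 0, 1, 2, 0, 0, 0, 0, 1, 0, 0, 0, 0, 0, 0, 1, 0, 0, 0, 0, 0, 0, 0, 0]

π[0] = 0
j=1 s[j]='f': π[1]=1 (border 'f')
j=2 s[j]='c': k: 1→0; π[2]=0 (border '')
j=3 s[j]='b': π[3]=0 (border '')
j=4 s[j]='f': π[4]=1 (border 'f')
j=5 s[j]='f': π[5]=2 (border 'ff')
j=6 s[j]='a': k: 2→1→0; π[6]=0 (border '')
j=7 s[j]='a': π[7]=0 (border '')
j=8 s[j]='e': π[8]=0 (border '')
j=9 s[j]='a': π[9]=0 (border '')
j=10 s[j]='f': π[10]=1 (border 'f')
j=11 s[j]='d': k: 1→0; π[11]=0 (border '')
j=12 s[j]='c': π[12]=0 (border '')
j=13 s[j]='a': π[13]=0 (border '')
j=14 s[j]='b': π[14]=0 (border '')
j=15 s[j]='e': π[15]=0 (border '')
j=16 s[j]='a': π[16]=0 (border '')
j=17 s[j]='f': π[17]=1 (border 'f')
j=18 s[j]='b': k: 1→0; π[18]=0 (border '')
j=19 s[j]='b': π[19]=0 (border '')
j=20 s[j]='a': π[20]=0 (border '')
j=21 s[j]='e': π[21]=0 (border '')
j=22 s[j]='a': π[22]=0 (border '')
j=23 s[j]='c': π[23]=0 (border '')
j=24 s[j]='b': π[24]=0 (border '')
j=25 s[j]='a': π[25]=0 (border '')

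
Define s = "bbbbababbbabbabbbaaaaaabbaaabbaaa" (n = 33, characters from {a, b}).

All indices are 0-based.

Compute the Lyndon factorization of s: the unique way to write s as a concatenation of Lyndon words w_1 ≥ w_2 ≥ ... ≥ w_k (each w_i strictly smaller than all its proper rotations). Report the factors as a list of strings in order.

["b", "b", "b", "b", "ababbbabbabbb", "aaaaaabbaaabb", "a", "a", "a"]

emit factor 1: 'b' (i=0, period=1)
emit factor 2: 'b' (i=1, period=1)
emit factor 3: 'b' (i=2, period=1)
emit factor 4: 'b' (i=3, period=1)
emit factor 5: 'ababbbabbabbb' (i=4, period=13)
emit factor 6: 'aaaaaabbaaabb' (i=17, period=13)
emit factor 7: 'a' (i=30, period=1)
emit factor 8: 'a' (i=31, period=1)
emit factor 9: 'a' (i=32, period=1)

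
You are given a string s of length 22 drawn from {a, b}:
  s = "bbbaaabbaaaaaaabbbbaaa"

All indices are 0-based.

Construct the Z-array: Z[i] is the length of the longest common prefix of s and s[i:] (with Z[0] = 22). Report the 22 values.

Z[0]=22
i=1: fresh scan; Z[1]=2 scan→box=[1,3)
i=2: min(r-i=1, Z[1]=2)=1; Z[2]=1
i=3: fresh scan; Z[3]=0
i=4: fresh scan; Z[4]=0
i=5: fresh scan; Z[5]=0
i=6: fresh scan; Z[6]=2 scan→box=[6,8)
i=7: min(r-i=1, Z[1]=2)=1; Z[7]=1
i=8: fresh scan; Z[8]=0
i=9: fresh scan; Z[9]=0
i=10: fresh scan; Z[10]=0
i=11: fresh scan; Z[11]=0
i=12: fresh scan; Z[12]=0
i=13: fresh scan; Z[13]=0
i=14: fresh scan; Z[14]=0
i=15: fresh scan; Z[15]=3 scan→box=[15,18)
i=16: min(r-i=2, Z[1]=2)=2; Z[16]=6 scan→box=[16,22)
i=17: min(r-i=5, Z[1]=2)=2; Z[17]=2
i=18: min(r-i=4, Z[2]=1)=1; Z[18]=1
i=19: min(r-i=3, Z[3]=0)=0; Z[19]=0
i=20: min(r-i=2, Z[4]=0)=0; Z[20]=0
i=21: min(r-i=1, Z[5]=0)=0; Z[21]=0

[22, 2, 1, 0, 0, 0, 2, 1, 0, 0, 0, 0, 0, 0, 0, 3, 6, 2, 1, 0, 0, 0]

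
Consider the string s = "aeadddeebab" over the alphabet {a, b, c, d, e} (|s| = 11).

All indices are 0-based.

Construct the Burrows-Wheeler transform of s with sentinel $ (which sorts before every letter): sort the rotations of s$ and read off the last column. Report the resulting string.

rank  rotation      last
    0  $aeadddeebab  b
    1  ab$aeadddeeb  b
    2  adddeebab$ae  e
    3  aeadddeebab$  $
    4  b$aeadddeeba  a
    5  bab$aeadddee  e
    6  dddeebab$aea  a
    7  ddeebab$aead  d
    8  deebab$aeadd  d
    9  eadddeebab$a  a
   10  ebab$aeaddde  e
   11  eebab$aeaddd  d

bbe$aeaddaed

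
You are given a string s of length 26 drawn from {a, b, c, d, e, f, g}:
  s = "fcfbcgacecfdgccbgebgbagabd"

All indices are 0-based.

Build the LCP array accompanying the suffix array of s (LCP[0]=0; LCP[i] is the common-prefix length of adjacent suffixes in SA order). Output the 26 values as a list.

rank→(start, suffix):
  0 → (23, 'abd')
  1 → (6, 'acecfdgccbgebgbagabd')
  2 → (21, 'agabd')
  3 → (20, 'bagabd')
  4 → (3, 'bcgacecfdgccbgebgbagabd')
  5 → (24, 'bd')
  6 → (18, 'bgbagabd')
  7 → (15, 'bgebgbagabd')
  8 → (14, 'cbgebgbagabd')
  9 → (13, 'ccbgebgbagabd')
  10 → (7, 'cecfdgccbgebgbagabd')
  11 → (1, 'cfbcgacecfdgccbgebgbagabd')
  12 → (9, 'cfdgccbgebgbagabd')
  13 → (4, 'cgacecfdgccbgebgbagabd')
  14 → (25, 'd')
  15 → (11, 'dgccbgebgbagabd')
  16 → (17, 'ebgbagabd')
  17 → (8, 'ecfdgccbgebgbagabd')
  18 → (2, 'fbcgacecfdgccbgebgbagabd')
  19 → (0, 'fcfbcgacecfdgccbgebgbagabd')
  20 → (10, 'fdgccbgebgbagabd')
  21 → (22, 'gabd')
  22 → (5, 'gacecfdgccbgebgbagabd')
  23 → (19, 'gbagabd')
  24 → (12, 'gccbgebgbagabd')
  25 → (16, 'gebgbagabd')

SA = [23, 6, 21, 20, 3, 24, 18, 15, 14, 13, 7, 1, 9, 4, 25, 11, 17, 8, 2, 0, 10, 22, 5, 19, 12, 16]
i: (SA[i-1],SA[i]) lcp shared
  1: (23,6) 1 'a'
  2: (6,21) 1 'a'
  3: (21,20) 0 ''
  4: (20,3) 1 'b'
  5: (3,24) 1 'b'
  6: (24,18) 1 'b'
  7: (18,15) 2 'bg'
  8: (15,14) 0 ''
  9: (14,13) 1 'c'
  10: (13,7) 1 'c'
  11: (7,1) 1 'c'
  12: (1,9) 2 'cf'
  13: (9,4) 1 'c'
  14: (4,25) 0 ''
  15: (25,11) 1 'd'
  16: (11,17) 0 ''
  17: (17,8) 1 'e'
  18: (8,2) 0 ''
  19: (2,0) 1 'f'
  20: (0,10) 1 'f'
  21: (10,22) 0 ''
  22: (22,5) 2 'ga'
  23: (5,19) 1 'g'
  24: (19,12) 1 'g'
  25: (12,16) 1 'g'

[0, 1, 1, 0, 1, 1, 1, 2, 0, 1, 1, 1, 2, 1, 0, 1, 0, 1, 0, 1, 1, 0, 2, 1, 1, 1]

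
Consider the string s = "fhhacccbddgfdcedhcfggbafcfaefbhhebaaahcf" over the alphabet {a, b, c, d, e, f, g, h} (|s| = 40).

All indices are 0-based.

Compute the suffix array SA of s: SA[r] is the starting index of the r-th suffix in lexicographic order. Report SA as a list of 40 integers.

rank→(start, suffix):
  0 → (34, 'aaahcf')
  1 → (35, 'aahcf')
  2 → (3, 'acccbddgfdcedhcfggbafcfaefbhhebaaahcf')
  3 → (26, 'aefbhhebaaahcf')
  4 → (22, 'afcfaefbhhebaaahcf')
  5 → (36, 'ahcf')
  6 → (33, 'baaahcf')
  7 → (21, 'bafcfaefbhhebaaahcf')
  8 → (7, 'bddgfdcedhcfggbafcfaefbhhebaaahcf')
  9 → (29, 'bhhebaaahcf')
  10 → (6, 'cbddgfdcedhcfggbafcfaefbhhebaaahcf')
  11 → (5, 'ccbddgfdcedhcfggbafcfaefbhhebaaahcf')
  12 → (4, 'cccbddgfdcedhcfggbafcfaefbhhebaaahcf')
  13 → (13, 'cedhcfggbafcfaefbhhebaaahcf')
  14 → (38, 'cf')
  15 → (24, 'cfaefbhhebaaahcf')
  16 → (17, 'cfggbafcfaefbhhebaaahcf')
  17 → (12, 'dcedhcfggbafcfaefbhhebaaahcf')
  18 → (8, 'ddgfdcedhcfggbafcfaefbhhebaaahcf')
  19 → (9, 'dgfdcedhcfggbafcfaefbhhebaaahcf')
  20 → (15, 'dhcfggbafcfaefbhhebaaahcf')
  21 → (32, 'ebaaahcf')
  22 → (14, 'edhcfggbafcfaefbhhebaaahcf')
  23 → (27, 'efbhhebaaahcf')
  24 → (39, 'f')
  25 → (25, 'faefbhhebaaahcf')
  26 → (28, 'fbhhebaaahcf')
  27 → (23, 'fcfaefbhhebaaahcf')
  28 → (11, 'fdcedhcfggbafcfaefbhhebaaahcf')
  29 → (18, 'fggbafcfaefbhhebaaahcf')
  30 → (0, 'fhhacccbddgfdcedhcfggbafcfaefbhhebaaahcf')
  31 → (20, 'gbafcfaefbhhebaaahcf')
  32 → (10, 'gfdcedhcfggbafcfaefbhhebaaahcf')
  33 → (19, 'ggbafcfaefbhhebaaahcf')
  34 → (2, 'hacccbddgfdcedhcfggbafcfaefbhhebaaahcf')
  35 → (37, 'hcf')
  36 → (16, 'hcfggbafcfaefbhhebaaahcf')
  37 → (31, 'hebaaahcf')
  38 → (1, 'hhacccbddgfdcedhcfggbafcfaefbhhebaaahcf')
  39 → (30, 'hhebaaahcf')

[34, 35, 3, 26, 22, 36, 33, 21, 7, 29, 6, 5, 4, 13, 38, 24, 17, 12, 8, 9, 15, 32, 14, 27, 39, 25, 28, 23, 11, 18, 0, 20, 10, 19, 2, 37, 16, 31, 1, 30]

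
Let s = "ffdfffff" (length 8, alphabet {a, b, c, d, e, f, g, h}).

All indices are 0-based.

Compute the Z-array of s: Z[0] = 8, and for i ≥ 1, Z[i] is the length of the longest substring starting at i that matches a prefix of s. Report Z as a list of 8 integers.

Z[0]=8
i=1: fresh scan; Z[1]=1 scan→box=[1,2)
i=2: fresh scan; Z[2]=0
i=3: fresh scan; Z[3]=2 scan→box=[3,5)
i=4: min(r-i=1, Z[1]=1)=1; Z[4]=2 scan→box=[4,6)
i=5: min(r-i=1, Z[1]=1)=1; Z[5]=2 scan→box=[5,7)
i=6: min(r-i=1, Z[1]=1)=1; Z[6]=2 scan→box=[6,8)
i=7: min(r-i=1, Z[1]=1)=1; Z[7]=1

[8, 1, 0, 2, 2, 2, 2, 1]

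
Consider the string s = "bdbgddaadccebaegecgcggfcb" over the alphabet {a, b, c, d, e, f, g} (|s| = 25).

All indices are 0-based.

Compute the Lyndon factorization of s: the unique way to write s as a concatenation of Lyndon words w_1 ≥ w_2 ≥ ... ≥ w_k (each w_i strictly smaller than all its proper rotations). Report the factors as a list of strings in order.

["bdbgdd", "aadccebaegecgcggfcb"]

emit factor 1: 'bdbgdd' (i=0, period=6)
emit factor 2: 'aadccebaegecgcggfcb' (i=6, period=19)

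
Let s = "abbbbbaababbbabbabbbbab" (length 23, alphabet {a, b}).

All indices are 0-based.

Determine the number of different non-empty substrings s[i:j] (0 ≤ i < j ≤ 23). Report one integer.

208

sorted suffixes:
  #0 SA[0]=6  'aababbbabbabbbbab'
  #1 SA[1]=21  'ab'
  #2 SA[2]=7  'ababbbabbabbbbab'
  #3 SA[3]=13  'abbabbbbab'
  #4 SA[4]=9  'abbbabbabbbbab'
  #5 SA[5]=16  'abbbbab'
  #6 SA[6]=0  'abbbbbaababbbabbabbbbab'
  #7 SA[7]=22  'b'
  #8 SA[8]=5  'baababbbabbabbbbab'
  #9 SA[9]=20  'bab'
  #10 SA[10]=12  'babbabbbbab'
  #11 SA[11]=8  'babbbabbabbbbab'
  #12 SA[12]=15  'babbbbab'
  #13 SA[13]=4  'bbaababbbabbabbbbab'
  #14 SA[14]=19  'bbab'
  #15 SA[15]=11  'bbabbabbbbab'
  #16 SA[16]=14  'bbabbbbab'
  #17 SA[17]=3  'bbbaababbbabbabbbbab'
  #18 SA[18]=18  'bbbab'
  #19 SA[19]=10  'bbbabbabbbbab'
  #20 SA[20]=2  'bbbbaababbbabbabbbbab'
  #21 SA[21]=17  'bbbbab'
  #22 SA[22]=1  'bbbbbaababbbabbabbbbab'

SA = [6, 21, 7, 13, 9, 16, 0, 22, 5, 20, 12, 8, 15, 4, 19, 11, 14, 3, 18, 10, 2, 17, 1]
[i] adj suffixes → lcp
  [1] 6/21 → 1 ('a')
  [2] 21/7 → 2 ('ab')
  [3] 7/13 → 2 ('ab')
  [4] 13/9 → 3 ('abb')
  [5] 9/16 → 4 ('abbb')
  [6] 16/0 → 5 ('abbbb')
  [7] 0/22 → 0 ('')
  [8] 22/5 → 1 ('b')
  [9] 5/20 → 2 ('ba')
  [10] 20/12 → 3 ('bab')
  [11] 12/8 → 4 ('babb')
  [12] 8/15 → 5 ('babbb')
  [13] 15/4 → 1 ('b')
  [14] 4/19 → 3 ('bba')
  [15] 19/11 → 4 ('bbab')
  [16] 11/14 → 5 ('bbabb')
  [17] 14/3 → 2 ('bb')
  [18] 3/18 → 4 ('bbba')
  [19] 18/10 → 5 ('bbbab')
  [20] 10/2 → 3 ('bbb')
  [21] 2/17 → 5 ('bbbba')
  [22] 17/1 → 4 ('bbbb')

n(n+1)/2 = 23·24/2 = 276
Σ LCP = 0 + 1 + 2 + 2 + 3 + 4 + 5 + 0 + 1 + 2 + 3 + 4 + 5 + 1 + 3 + 4 + 5 + 2 + 4 + 5 + 3 + 5 + 4 = 68
distinct = 276 − 68 = 208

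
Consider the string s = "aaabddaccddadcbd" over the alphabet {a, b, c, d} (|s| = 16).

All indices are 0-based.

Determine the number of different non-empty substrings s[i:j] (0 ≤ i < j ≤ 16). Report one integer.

119

rank→(start, suffix):
  0 → (0, 'aaabddaccddadcbd')
  1 → (1, 'aabddaccddadcbd')
  2 → (2, 'abddaccddadcbd')
  3 → (6, 'accddadcbd')
  4 → (11, 'adcbd')
  5 → (14, 'bd')
  6 → (3, 'bddaccddadcbd')
  7 → (13, 'cbd')
  8 → (7, 'ccddadcbd')
  9 → (8, 'cddadcbd')
  10 → (15, 'd')
  11 → (5, 'daccddadcbd')
  12 → (10, 'dadcbd')
  13 → (12, 'dcbd')
  14 → (4, 'ddaccddadcbd')
  15 → (9, 'ddadcbd')

SA = [0, 1, 2, 6, 11, 14, 3, 13, 7, 8, 15, 5, 10, 12, 4, 9]
i: (SA[i-1],SA[i]) lcp shared
  1: (0,1) 2 'aa'
  2: (1,2) 1 'a'
  3: (2,6) 1 'a'
  4: (6,11) 1 'a'
  5: (11,14) 0 ''
  6: (14,3) 2 'bd'
  7: (3,13) 0 ''
  8: (13,7) 1 'c'
  9: (7,8) 1 'c'
  10: (8,15) 0 ''
  11: (15,5) 1 'd'
  12: (5,10) 2 'da'
  13: (10,12) 1 'd'
  14: (12,4) 1 'd'
  15: (4,9) 3 'dda'

n(n+1)/2 = 16·17/2 = 136
Σ LCP = 0 + 2 + 1 + 1 + 1 + 0 + 2 + 0 + 1 + 1 + 0 + 1 + 2 + 1 + 1 + 3 = 17
distinct = 136 − 17 = 119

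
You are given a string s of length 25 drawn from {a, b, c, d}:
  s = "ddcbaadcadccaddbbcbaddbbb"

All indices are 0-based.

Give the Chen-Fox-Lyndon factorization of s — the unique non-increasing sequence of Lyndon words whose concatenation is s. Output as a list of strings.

["d", "d", "c", "b", "aadcadccaddbbcbaddbbb"]

emit factor 1: 'd' (i=0, period=1)
emit factor 2: 'd' (i=1, period=1)
emit factor 3: 'c' (i=2, period=1)
emit factor 4: 'b' (i=3, period=1)
emit factor 5: 'aadcadccaddbbcbaddbbb' (i=4, period=21)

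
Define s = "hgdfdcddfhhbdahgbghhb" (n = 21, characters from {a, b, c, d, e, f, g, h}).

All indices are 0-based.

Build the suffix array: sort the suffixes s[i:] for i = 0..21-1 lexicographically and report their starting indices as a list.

[13, 20, 11, 16, 5, 12, 4, 6, 2, 7, 3, 8, 15, 1, 17, 19, 10, 14, 0, 18, 9]

rank | idx | suffix
   0 |  13 | ahgbghhb
   1 |  20 | b
   2 |  11 | bdahgbghhb
   3 |  16 | bghhb
   4 |   5 | cddfhhbdahgbghhb
   5 |  12 | dahgbghhb
   6 |   4 | dcddfhhbdahgbghhb
   7 |   6 | ddfhhbdahgbghhb
   8 |   2 | dfdcddfhhbdahgbghhb
   9 |   7 | dfhhbdahgbghhb
  10 |   3 | fdcddfhhbdahgbghhb
  11 |   8 | fhhbdahgbghhb
  12 |  15 | gbghhb
  13 |   1 | gdfdcddfhhbdahgbghhb
  14 |  17 | ghhb
  15 |  19 | hb
  16 |  10 | hbdahgbghhb
  17 |  14 | hgbghhb
  18 |   0 | hgdfdcddfhhbdahgbghhb
  19 |  18 | hhb
  20 |   9 | hhbdahgbghhb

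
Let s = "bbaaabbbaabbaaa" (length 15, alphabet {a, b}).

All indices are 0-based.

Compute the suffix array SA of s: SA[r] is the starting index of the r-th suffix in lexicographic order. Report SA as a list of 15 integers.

[14, 13, 12, 2, 8, 3, 9, 4, 11, 1, 7, 10, 0, 6, 5]

sorted suffixes:
  #0 SA[0]=14  'a'
  #1 SA[1]=13  'aa'
  #2 SA[2]=12  'aaa'
  #3 SA[3]=2  'aaabbbaabbaaa'
  #4 SA[4]=8  'aabbaaa'
  #5 SA[5]=3  'aabbbaabbaaa'
  #6 SA[6]=9  'abbaaa'
  #7 SA[7]=4  'abbbaabbaaa'
  #8 SA[8]=11  'baaa'
  #9 SA[9]=1  'baaabbbaabbaaa'
  #10 SA[10]=7  'baabbaaa'
  #11 SA[11]=10  'bbaaa'
  #12 SA[12]=0  'bbaaabbbaabbaaa'
  #13 SA[13]=6  'bbaabbaaa'
  #14 SA[14]=5  'bbbaabbaaa'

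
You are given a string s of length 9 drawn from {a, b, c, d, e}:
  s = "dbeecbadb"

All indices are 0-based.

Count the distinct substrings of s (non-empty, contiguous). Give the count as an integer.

rank | idx | suffix
   0 |   6 | adb
   1 |   8 | b
   2 |   5 | badb
   3 |   1 | beecbadb
   4 |   4 | cbadb
   5 |   7 | db
   6 |   0 | dbeecbadb
   7 |   3 | ecbadb
   8 |   2 | eecbadb

SA = [6, 8, 5, 1, 4, 7, 0, 3, 2]
[i] adj suffixes → lcp
  [1] 6/8 → 0 ('')
  [2] 8/5 → 1 ('b')
  [3] 5/1 → 1 ('b')
  [4] 1/4 → 0 ('')
  [5] 4/7 → 0 ('')
  [6] 7/0 → 2 ('db')
  [7] 0/3 → 0 ('')
  [8] 3/2 → 1 ('e')

n(n+1)/2 = 9·10/2 = 45
Σ LCP = 0 + 0 + 1 + 1 + 0 + 0 + 2 + 0 + 1 = 5
distinct = 45 − 5 = 40

40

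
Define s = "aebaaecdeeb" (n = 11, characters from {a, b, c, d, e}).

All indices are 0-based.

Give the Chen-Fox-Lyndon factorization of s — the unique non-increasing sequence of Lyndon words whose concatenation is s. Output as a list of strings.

["aeb", "aaecdeeb"]

emit factor 1: 'aeb' (i=0, period=3)
emit factor 2: 'aaecdeeb' (i=3, period=8)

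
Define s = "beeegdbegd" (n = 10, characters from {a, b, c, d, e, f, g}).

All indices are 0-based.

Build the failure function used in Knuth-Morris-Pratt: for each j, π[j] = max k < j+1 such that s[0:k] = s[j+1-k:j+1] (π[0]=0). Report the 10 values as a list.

[0, 0, 0, 0, 0, 0, 1, 2, 0, 0]

π[0] = 0
j=1 s[j]='e': π[1]=0 (border '')
j=2 s[j]='e': π[2]=0 (border '')
j=3 s[j]='e': π[3]=0 (border '')
j=4 s[j]='g': π[4]=0 (border '')
j=5 s[j]='d': π[5]=0 (border '')
j=6 s[j]='b': π[6]=1 (border 'b')
j=7 s[j]='e': π[7]=2 (border 'be')
j=8 s[j]='g': k: 2→0; π[8]=0 (border '')
j=9 s[j]='d': π[9]=0 (border '')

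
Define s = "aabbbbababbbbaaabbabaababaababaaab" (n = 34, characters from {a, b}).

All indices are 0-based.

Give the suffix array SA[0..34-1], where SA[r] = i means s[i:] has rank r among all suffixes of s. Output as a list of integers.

rank→(start, suffix):
  0 → (30, 'aaab')
  1 → (13, 'aaabbabaababaababaaab')
  2 → (31, 'aab')
  3 → (25, 'aababaaab')
  4 → (20, 'aababaababaaab')
  5 → (14, 'aabbabaababaababaaab')
  6 → (0, 'aabbbbababbbbaaabbabaababaababaaab')
  7 → (32, 'ab')
  8 → (28, 'abaaab')
  9 → (23, 'abaababaaab')
  10 → (18, 'abaababaababaaab')
  11 → (26, 'ababaaab')
  12 → (21, 'ababaababaaab')
  13 → (6, 'ababbbbaaabbabaababaababaaab')
  14 → (15, 'abbabaababaababaaab')
  15 → (8, 'abbbbaaabbabaababaababaaab')
  16 → (1, 'abbbbababbbbaaabbabaababaababaaab')
  17 → (33, 'b')
  18 → (29, 'baaab')
  19 → (12, 'baaabbabaababaababaaab')
  20 → (24, 'baababaaab')
  21 → (19, 'baababaababaaab')
  22 → (27, 'babaaab')
  23 → (22, 'babaababaaab')
  24 → (17, 'babaababaababaaab')
  25 → (5, 'bababbbbaaabbabaababaababaaab')
  26 → (7, 'babbbbaaabbabaababaababaaab')
  27 → (11, 'bbaaabbabaababaababaaab')
  28 → (16, 'bbabaababaababaaab')
  29 → (4, 'bbababbbbaaabbabaababaababaaab')
  30 → (10, 'bbbaaabbabaababaababaaab')
  31 → (3, 'bbbababbbbaaabbabaababaababaaab')
  32 → (9, 'bbbbaaabbabaababaababaaab')
  33 → (2, 'bbbbababbbbaaabbabaababaababaaab')

[30, 13, 31, 25, 20, 14, 0, 32, 28, 23, 18, 26, 21, 6, 15, 8, 1, 33, 29, 12, 24, 19, 27, 22, 17, 5, 7, 11, 16, 4, 10, 3, 9, 2]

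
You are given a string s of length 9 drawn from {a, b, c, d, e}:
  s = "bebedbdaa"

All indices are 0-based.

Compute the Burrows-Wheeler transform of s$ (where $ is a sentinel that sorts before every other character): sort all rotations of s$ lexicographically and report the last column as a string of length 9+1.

aadd$ebebb

rank  rotation    last
    0  $bebedbdaa  a
    1  a$bebedbda  a
    2  aa$bebedbd  d
    3  bdaa$bebed  d
    4  bebedbdaa$  $
    5  bedbdaa$be  e
    6  daa$bebedb  b
    7  dbdaa$bebe  e
    8  ebedbdaa$b  b
    9  edbdaa$beb  b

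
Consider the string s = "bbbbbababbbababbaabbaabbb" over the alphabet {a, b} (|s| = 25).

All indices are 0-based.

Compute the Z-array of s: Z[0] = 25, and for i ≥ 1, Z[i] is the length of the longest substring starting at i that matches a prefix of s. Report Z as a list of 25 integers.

[25, 4, 3, 2, 1, 0, 1, 0, 3, 2, 1, 0, 1, 0, 2, 1, 0, 0, 2, 1, 0, 0, 3, 2, 1]

Z[0]=25
i=1: i≥r, start 0; Z[1]=4 extend→box=[1,5)
i=2: min(r-i=3, Z[1]=4)=3; Z[2]=3
i=3: min(r-i=2, Z[2]=3)=2; Z[3]=2
i=4: min(r-i=1, Z[3]=2)=1; Z[4]=1
i=5: i≥r, start 0; Z[5]=0
i=6: i≥r, start 0; Z[6]=1 extend→box=[6,7)
i=7: i≥r, start 0; Z[7]=0
i=8: i≥r, start 0; Z[8]=3 extend→box=[8,11)
i=9: min(r-i=2, Z[1]=4)=2; Z[9]=2
i=10: min(r-i=1, Z[2]=3)=1; Z[10]=1
i=11: i≥r, start 0; Z[11]=0
i=12: i≥r, start 0; Z[12]=1 extend→box=[12,13)
i=13: i≥r, start 0; Z[13]=0
i=14: i≥r, start 0; Z[14]=2 extend→box=[14,16)
i=15: min(r-i=1, Z[1]=4)=1; Z[15]=1
i=16: i≥r, start 0; Z[16]=0
i=17: i≥r, start 0; Z[17]=0
i=18: i≥r, start 0; Z[18]=2 extend→box=[18,20)
i=19: min(r-i=1, Z[1]=4)=1; Z[19]=1
i=20: i≥r, start 0; Z[20]=0
i=21: i≥r, start 0; Z[21]=0
i=22: i≥r, start 0; Z[22]=3 extend→box=[22,25)
i=23: min(r-i=2, Z[1]=4)=2; Z[23]=2
i=24: min(r-i=1, Z[2]=3)=1; Z[24]=1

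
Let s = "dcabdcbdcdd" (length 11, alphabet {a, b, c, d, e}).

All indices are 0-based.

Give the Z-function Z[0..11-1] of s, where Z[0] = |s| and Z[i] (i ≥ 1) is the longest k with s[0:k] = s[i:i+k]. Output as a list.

[11, 0, 0, 0, 2, 0, 0, 2, 0, 1, 1]

Z[0]=11
i=1: outside box; Z[1]=0
i=2: outside box; Z[2]=0
i=3: outside box; Z[3]=0
i=4: outside box; Z[4]=2 scan→box=[4,6)
i=5: min(r-i=1, Z[1]=0)=0; Z[5]=0
i=6: outside box; Z[6]=0
i=7: outside box; Z[7]=2 scan→box=[7,9)
i=8: min(r-i=1, Z[1]=0)=0; Z[8]=0
i=9: outside box; Z[9]=1 scan→box=[9,10)
i=10: outside box; Z[10]=1 scan→box=[10,11)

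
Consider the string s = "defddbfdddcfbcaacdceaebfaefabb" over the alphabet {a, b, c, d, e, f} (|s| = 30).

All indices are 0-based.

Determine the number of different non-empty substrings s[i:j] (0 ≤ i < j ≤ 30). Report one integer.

rank→(start, suffix):
  0 → (14, 'aacdceaebfaefabb')
  1 → (27, 'abb')
  2 → (15, 'acdceaebfaefabb')
  3 → (20, 'aebfaefabb')
  4 → (24, 'aefabb')
  5 → (29, 'b')
  6 → (28, 'bb')
  7 → (12, 'bcaacdceaebfaefabb')
  8 → (22, 'bfaefabb')
  9 → (5, 'bfdddcfbcaacdceaebfaefabb')
  10 → (13, 'caacdceaebfaefabb')
  11 → (16, 'cdceaebfaefabb')
  12 → (18, 'ceaebfaefabb')
  13 → (10, 'cfbcaacdceaebfaefabb')
  14 → (4, 'dbfdddcfbcaacdceaebfaefabb')
  15 → (17, 'dceaebfaefabb')
  16 → (9, 'dcfbcaacdceaebfaefabb')
  17 → (3, 'ddbfdddcfbcaacdceaebfaefabb')
  18 → (8, 'ddcfbcaacdceaebfaefabb')
  19 → (7, 'dddcfbcaacdceaebfaefabb')
  20 → (0, 'defddbfdddcfbcaacdceaebfaefabb')
  21 → (19, 'eaebfaefabb')
  22 → (21, 'ebfaefabb')
  23 → (25, 'efabb')
  24 → (1, 'efddbfdddcfbcaacdceaebfaefabb')
  25 → (26, 'fabb')
  26 → (23, 'faefabb')
  27 → (11, 'fbcaacdceaebfaefabb')
  28 → (2, 'fddbfdddcfbcaacdceaebfaefabb')
  29 → (6, 'fdddcfbcaacdceaebfaefabb')

SA = [14, 27, 15, 20, 24, 29, 28, 12, 22, 5, 13, 16, 18, 10, 4, 17, 9, 3, 8, 7, 0, 19, 21, 25, 1, 26, 23, 11, 2, 6]
i: (SA[i-1],SA[i]) lcp shared
  1: (14,27) 1 'a'
  2: (27,15) 1 'a'
  3: (15,20) 1 'a'
  4: (20,24) 2 'ae'
  5: (24,29) 0 ''
  6: (29,28) 1 'b'
  7: (28,12) 1 'b'
  8: (12,22) 1 'b'
  9: (22,5) 2 'bf'
  10: (5,13) 0 ''
  11: (13,16) 1 'c'
  12: (16,18) 1 'c'
  13: (18,10) 1 'c'
  14: (10,4) 0 ''
  15: (4,17) 1 'd'
  16: (17,9) 2 'dc'
  17: (9,3) 1 'd'
  18: (3,8) 2 'dd'
  19: (8,7) 2 'dd'
  20: (7,0) 1 'd'
  21: (0,19) 0 ''
  22: (19,21) 1 'e'
  23: (21,25) 1 'e'
  24: (25,1) 2 'ef'
  25: (1,26) 0 ''
  26: (26,23) 2 'fa'
  27: (23,11) 1 'f'
  28: (11,2) 1 'f'
  29: (2,6) 3 'fdd'

n(n+1)/2 = 30·31/2 = 465
Σ LCP = 0 + 1 + 1 + 1 + 2 + 0 + 1 + 1 + 1 + 2 + 0 + 1 + 1 + 1 + 0 + 1 + 2 + 1 + 2 + 2 + 1 + 0 + 1 + 1 + 2 + 0 + 2 + 1 + 1 + 3 = 33
distinct = 465 − 33 = 432

432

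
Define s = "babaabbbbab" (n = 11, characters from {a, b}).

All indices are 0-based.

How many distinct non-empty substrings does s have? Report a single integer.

49

rank | idx | suffix
   0 |   3 | aabbbbab
   1 |   9 | ab
   2 |   1 | abaabbbbab
   3 |   4 | abbbbab
   4 |  10 | b
   5 |   2 | baabbbbab
   6 |   8 | bab
   7 |   0 | babaabbbbab
   8 |   7 | bbab
   9 |   6 | bbbab
  10 |   5 | bbbbab

SA = [3, 9, 1, 4, 10, 2, 8, 0, 7, 6, 5]
i: (SA[i-1],SA[i]) lcp shared
  1: (3,9) 1 'a'
  2: (9,1) 2 'ab'
  3: (1,4) 2 'ab'
  4: (4,10) 0 ''
  5: (10,2) 1 'b'
  6: (2,8) 2 'ba'
  7: (8,0) 3 'bab'
  8: (0,7) 1 'b'
  9: (7,6) 2 'bb'
  10: (6,5) 3 'bbb'

n(n+1)/2 = 11·12/2 = 66
Σ LCP = 0 + 1 + 2 + 2 + 0 + 1 + 2 + 3 + 1 + 2 + 3 = 17
distinct = 66 − 17 = 49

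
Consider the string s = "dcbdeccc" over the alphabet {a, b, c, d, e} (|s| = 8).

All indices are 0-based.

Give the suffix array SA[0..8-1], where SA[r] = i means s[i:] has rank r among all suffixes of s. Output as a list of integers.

[2, 7, 1, 6, 5, 0, 3, 4]

sorted suffixes:
  #0 SA[0]=2  'bdeccc'
  #1 SA[1]=7  'c'
  #2 SA[2]=1  'cbdeccc'
  #3 SA[3]=6  'cc'
  #4 SA[4]=5  'ccc'
  #5 SA[5]=0  'dcbdeccc'
  #6 SA[6]=3  'deccc'
  #7 SA[7]=4  'eccc'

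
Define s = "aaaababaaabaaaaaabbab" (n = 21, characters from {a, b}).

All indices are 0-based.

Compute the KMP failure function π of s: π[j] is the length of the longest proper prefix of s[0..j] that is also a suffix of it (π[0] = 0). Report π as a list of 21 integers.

[0, 1, 2, 3, 0, 1, 0, 1, 2, 3, 0, 1, 2, 3, 4, 4, 4, 5, 0, 1, 0]

π[0] = 0
j=1 s[j]='a': π[1]=1 (border 'a')
j=2 s[j]='a': π[2]=2 (border 'aa')
j=3 s[j]='a': π[3]=3 (border 'aaa')
j=4 s[j]='b': k: 3→2→1→0; π[4]=0 (border '')
j=5 s[j]='a': π[5]=1 (border 'a')
j=6 s[j]='b': k: 1→0; π[6]=0 (border '')
j=7 s[j]='a': π[7]=1 (border 'a')
j=8 s[j]='a': π[8]=2 (border 'aa')
j=9 s[j]='a': π[9]=3 (border 'aaa')
j=10 s[j]='b': k: 3→2→1→0; π[10]=0 (border '')
j=11 s[j]='a': π[11]=1 (border 'a')
j=12 s[j]='a': π[12]=2 (border 'aa')
j=13 s[j]='a': π[13]=3 (border 'aaa')
j=14 s[j]='a': π[14]=4 (border 'aaaa')
j=15 s[j]='a': k: 4→3; π[15]=4 (border 'aaaa')
j=16 s[j]='a': k: 4→3; π[16]=4 (border 'aaaa')
j=17 s[j]='b': π[17]=5 (border 'aaaab')
j=18 s[j]='b': k: 5→0; π[18]=0 (border '')
j=19 s[j]='a': π[19]=1 (border 'a')
j=20 s[j]='b': k: 1→0; π[20]=0 (border '')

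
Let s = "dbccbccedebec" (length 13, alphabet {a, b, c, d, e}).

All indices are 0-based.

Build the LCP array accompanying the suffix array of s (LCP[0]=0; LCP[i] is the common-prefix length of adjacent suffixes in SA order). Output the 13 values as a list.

sorted suffixes:
  #0 SA[0]=1  'bccbccedebec'
  #1 SA[1]=4  'bccedebec'
  #2 SA[2]=10  'bec'
  #3 SA[3]=12  'c'
  #4 SA[4]=3  'cbccedebec'
  #5 SA[5]=2  'ccbccedebec'
  #6 SA[6]=5  'ccedebec'
  #7 SA[7]=6  'cedebec'
  #8 SA[8]=0  'dbccbccedebec'
  #9 SA[9]=8  'debec'
  #10 SA[10]=9  'ebec'
  #11 SA[11]=11  'ec'
  #12 SA[12]=7  'edebec'

SA = [1, 4, 10, 12, 3, 2, 5, 6, 0, 8, 9, 11, 7]
rank  pair      lcp
   1  s[1:],s[4:]  3  'bcc'
   2  s[4:],s[10:]  1  'b'
   3  s[10:],s[12:]  0  ''
   4  s[12:],s[3:]  1  'c'
   5  s[3:],s[2:]  1  'c'
   6  s[2:],s[5:]  2  'cc'
   7  s[5:],s[6:]  1  'c'
   8  s[6:],s[0:]  0  ''
   9  s[0:],s[8:]  1  'd'
  10  s[8:],s[9:]  0  ''
  11  s[9:],s[11:]  1  'e'
  12  s[11:],s[7:]  1  'e'

[0, 3, 1, 0, 1, 1, 2, 1, 0, 1, 0, 1, 1]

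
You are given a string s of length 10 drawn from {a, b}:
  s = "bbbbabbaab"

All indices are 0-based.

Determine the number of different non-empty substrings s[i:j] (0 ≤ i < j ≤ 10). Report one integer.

40

rank→(start, suffix):
  0 → (7, 'aab')
  1 → (8, 'ab')
  2 → (4, 'abbaab')
  3 → (9, 'b')
  4 → (6, 'baab')
  5 → (3, 'babbaab')
  6 → (5, 'bbaab')
  7 → (2, 'bbabbaab')
  8 → (1, 'bbbabbaab')
  9 → (0, 'bbbbabbaab')

SA = [7, 8, 4, 9, 6, 3, 5, 2, 1, 0]
rank  pair      lcp
   1  s[7:],s[8:]  1  'a'
   2  s[8:],s[4:]  2  'ab'
   3  s[4:],s[9:]  0  ''
   4  s[9:],s[6:]  1  'b'
   5  s[6:],s[3:]  2  'ba'
   6  s[3:],s[5:]  1  'b'
   7  s[5:],s[2:]  3  'bba'
   8  s[2:],s[1:]  2  'bb'
   9  s[1:],s[0:]  3  'bbb'

n(n+1)/2 = 10·11/2 = 55
Σ LCP = 0 + 1 + 2 + 0 + 1 + 2 + 1 + 3 + 2 + 3 = 15
distinct = 55 − 15 = 40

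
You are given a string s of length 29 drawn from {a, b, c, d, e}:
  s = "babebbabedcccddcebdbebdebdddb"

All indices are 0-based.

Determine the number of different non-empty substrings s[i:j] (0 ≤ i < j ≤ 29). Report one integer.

rank | idx | suffix
   0 |   1 | abebbabedcccddcebdbebdebdddb
   1 |   6 | abedcccddcebdbebdebdddb
   2 |  28 | b
   3 |   0 | babebbabedcccddcebdbebdebdddb
   4 |   5 | babedcccddcebdbebdebdddb
   5 |   4 | bbabedcccddcebdbebdebdddb
   6 |  17 | bdbebdebdddb
   7 |  24 | bdddb
   8 |  21 | bdebdddb
   9 |   2 | bebbabedcccddcebdbebdebdddb
  10 |  19 | bebdebdddb
  11 |   7 | bedcccddcebdbebdebdddb
  12 |  10 | cccddcebdbebdebdddb
  13 |  11 | ccddcebdbebdebdddb
  14 |  12 | cddcebdbebdebdddb
  15 |  15 | cebdbebdebdddb
  16 |  27 | db
  17 |  18 | dbebdebdddb
  18 |   9 | dcccddcebdbebdebdddb
  19 |  14 | dcebdbebdebdddb
  20 |  26 | ddb
  21 |  13 | ddcebdbebdebdddb
  22 |  25 | dddb
  23 |  22 | debdddb
  24 |   3 | ebbabedcccddcebdbebdebdddb
  25 |  16 | ebdbebdebdddb
  26 |  23 | ebdddb
  27 |  20 | ebdebdddb
  28 |   8 | edcccddcebdbebdebdddb

SA = [1, 6, 28, 0, 5, 4, 17, 24, 21, 2, 19, 7, 10, 11, 12, 15, 27, 18, 9, 14, 26, 13, 25, 22, 3, 16, 23, 20, 8]
rank  pair      lcp
   1  s[1:],s[6:]  3  'abe'
   2  s[6:],s[28:]  0  ''
   3  s[28:],s[0:]  1  'b'
   4  s[0:],s[5:]  4  'babe'
   5  s[5:],s[4:]  1  'b'
   6  s[4:],s[17:]  1  'b'
   7  s[17:],s[24:]  2  'bd'
   8  s[24:],s[21:]  2  'bd'
   9  s[21:],s[2:]  1  'b'
  10  s[2:],s[19:]  3  'beb'
  11  s[19:],s[7:]  2  'be'
  12  s[7:],s[10:]  0  ''
  13  s[10:],s[11:]  2  'cc'
  14  s[11:],s[12:]  1  'c'
  15  s[12:],s[15:]  1  'c'
  16  s[15:],s[27:]  0  ''
  17  s[27:],s[18:]  2  'db'
  18  s[18:],s[9:]  1  'd'
  19  s[9:],s[14:]  2  'dc'
  20  s[14:],s[26:]  1  'd'
  21  s[26:],s[13:]  2  'dd'
  22  s[13:],s[25:]  2  'dd'
  23  s[25:],s[22:]  1  'd'
  24  s[22:],s[3:]  0  ''
  25  s[3:],s[16:]  2  'eb'
  26  s[16:],s[23:]  3  'ebd'
  27  s[23:],s[20:]  3  'ebd'
  28  s[20:],s[8:]  1  'e'

n(n+1)/2 = 29·30/2 = 435
Σ LCP = 0 + 3 + 0 + 1 + 4 + 1 + 1 + 2 + 2 + 1 + 3 + 2 + 0 + 2 + 1 + 1 + 0 + 2 + 1 + 2 + 1 + 2 + 2 + 1 + 0 + 2 + 3 + 3 + 1 = 44
distinct = 435 − 44 = 391

391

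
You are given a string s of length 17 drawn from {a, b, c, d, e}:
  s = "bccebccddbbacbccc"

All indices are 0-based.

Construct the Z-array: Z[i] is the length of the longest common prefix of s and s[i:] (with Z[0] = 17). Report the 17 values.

Z[0]=17
i=1: i≥r, start 0; Z[1]=0
i=2: i≥r, start 0; Z[2]=0
i=3: i≥r, start 0; Z[3]=0
i=4: i≥r, start 0; Z[4]=3 grow→box=[4,7)
i=5: min(r-i=2, Z[1]=0)=0; Z[5]=0
i=6: min(r-i=1, Z[2]=0)=0; Z[6]=0
i=7: i≥r, start 0; Z[7]=0
i=8: i≥r, start 0; Z[8]=0
i=9: i≥r, start 0; Z[9]=1 grow→box=[9,10)
i=10: i≥r, start 0; Z[10]=1 grow→box=[10,11)
i=11: i≥r, start 0; Z[11]=0
i=12: i≥r, start 0; Z[12]=0
i=13: i≥r, start 0; Z[13]=3 grow→box=[13,16)
i=14: min(r-i=2, Z[1]=0)=0; Z[14]=0
i=15: min(r-i=1, Z[2]=0)=0; Z[15]=0
i=16: i≥r, start 0; Z[16]=0

[17, 0, 0, 0, 3, 0, 0, 0, 0, 1, 1, 0, 0, 3, 0, 0, 0]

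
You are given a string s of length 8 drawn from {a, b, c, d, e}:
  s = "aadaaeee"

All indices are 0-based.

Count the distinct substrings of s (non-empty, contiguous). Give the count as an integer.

rank→(start, suffix):
  0 → (0, 'aadaaeee')
  1 → (3, 'aaeee')
  2 → (1, 'adaaeee')
  3 → (4, 'aeee')
  4 → (2, 'daaeee')
  5 → (7, 'e')
  6 → (6, 'ee')
  7 → (5, 'eee')

SA = [0, 3, 1, 4, 2, 7, 6, 5]
i: (SA[i-1],SA[i]) lcp shared
  1: (0,3) 2 'aa'
  2: (3,1) 1 'a'
  3: (1,4) 1 'a'
  4: (4,2) 0 ''
  5: (2,7) 0 ''
  6: (7,6) 1 'e'
  7: (6,5) 2 'ee'

n(n+1)/2 = 8·9/2 = 36
Σ LCP = 0 + 2 + 1 + 1 + 0 + 0 + 1 + 2 = 7
distinct = 36 − 7 = 29

29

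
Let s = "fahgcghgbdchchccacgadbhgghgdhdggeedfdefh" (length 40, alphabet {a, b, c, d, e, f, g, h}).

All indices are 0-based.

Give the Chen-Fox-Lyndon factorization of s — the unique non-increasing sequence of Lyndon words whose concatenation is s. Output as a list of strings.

["f", "ahgcghgbdchchcc", "acgadbhgghgdhdggeedfdefh"]

emit factor 1: 'f' (i=0, period=1)
emit factor 2: 'ahgcghgbdchchcc' (i=1, period=15)
emit factor 3: 'acgadbhgghgdhdggeedfdefh' (i=16, period=24)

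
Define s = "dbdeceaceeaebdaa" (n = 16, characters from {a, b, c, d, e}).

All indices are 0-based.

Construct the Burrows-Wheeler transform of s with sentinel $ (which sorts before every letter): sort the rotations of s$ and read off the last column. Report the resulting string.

rank  rotation           last
    0  $dbdeceaceeaebdaa  a
    1  a$dbdeceaceeaebda  a
    2  aa$dbdeceaceeaebd  d
    3  aceeaebdaa$dbdece  e
    4  aebdaa$dbdeceacee  e
    5  bdaa$dbdeceaceeae  e
    6  bdeceaceeaebdaa$d  d
    7  ceaceeaebdaa$dbde  e
    8  ceeaebdaa$dbdecea  a
    9  daa$dbdeceaceeaeb  b
   10  dbdeceaceeaebdaa$  $
   11  deceaceeaebdaa$db  b
   12  eaceeaebdaa$dbdec  c
   13  eaebdaa$dbdeceace  e
   14  ebdaa$dbdeceaceea  a
   15  eceaceeaebdaa$dbd  d
   16  eeaebdaa$dbdeceac  c

aadeeedeab$bceadc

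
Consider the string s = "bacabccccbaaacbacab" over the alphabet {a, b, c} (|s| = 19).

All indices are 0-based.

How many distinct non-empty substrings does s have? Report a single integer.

rank | idx | suffix
   0 |  10 | aaacbacab
   1 |  11 | aacbacab
   2 |  17 | ab
   3 |   3 | abccccbaaacbacab
   4 |  15 | acab
   5 |   1 | acabccccbaaacbacab
   6 |  12 | acbacab
   7 |  18 | b
   8 |   9 | baaacbacab
   9 |  14 | bacab
  10 |   0 | bacabccccbaaacbacab
  11 |   4 | bccccbaaacbacab
  12 |  16 | cab
  13 |   2 | cabccccbaaacbacab
  14 |   8 | cbaaacbacab
  15 |  13 | cbacab
  16 |   7 | ccbaaacbacab
  17 |   6 | cccbaaacbacab
  18 |   5 | ccccbaaacbacab

SA = [10, 11, 17, 3, 15, 1, 12, 18, 9, 14, 0, 4, 16, 2, 8, 13, 7, 6, 5]
[i] adj suffixes → lcp
  [1] 10/11 → 2 ('aa')
  [2] 11/17 → 1 ('a')
  [3] 17/3 → 2 ('ab')
  [4] 3/15 → 1 ('a')
  [5] 15/1 → 4 ('acab')
  [6] 1/12 → 2 ('ac')
  [7] 12/18 → 0 ('')
  [8] 18/9 → 1 ('b')
  [9] 9/14 → 2 ('ba')
  [10] 14/0 → 5 ('bacab')
  [11] 0/4 → 1 ('b')
  [12] 4/16 → 0 ('')
  [13] 16/2 → 3 ('cab')
  [14] 2/8 → 1 ('c')
  [15] 8/13 → 3 ('cba')
  [16] 13/7 → 1 ('c')
  [17] 7/6 → 2 ('cc')
  [18] 6/5 → 3 ('ccc')

n(n+1)/2 = 19·20/2 = 190
Σ LCP = 0 + 2 + 1 + 2 + 1 + 4 + 2 + 0 + 1 + 2 + 5 + 1 + 0 + 3 + 1 + 3 + 1 + 2 + 3 = 34
distinct = 190 − 34 = 156

156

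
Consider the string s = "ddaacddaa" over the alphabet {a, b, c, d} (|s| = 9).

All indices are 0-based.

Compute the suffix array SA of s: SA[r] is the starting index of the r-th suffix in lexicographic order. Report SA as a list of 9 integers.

[8, 7, 2, 3, 4, 6, 1, 5, 0]

sorted suffixes:
  #0 SA[0]=8  'a'
  #1 SA[1]=7  'aa'
  #2 SA[2]=2  'aacddaa'
  #3 SA[3]=3  'acddaa'
  #4 SA[4]=4  'cddaa'
  #5 SA[5]=6  'daa'
  #6 SA[6]=1  'daacddaa'
  #7 SA[7]=5  'ddaa'
  #8 SA[8]=0  'ddaacddaa'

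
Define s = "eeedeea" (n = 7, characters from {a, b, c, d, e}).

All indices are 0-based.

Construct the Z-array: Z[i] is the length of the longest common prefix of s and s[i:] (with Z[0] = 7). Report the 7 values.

[7, 2, 1, 0, 2, 1, 0]

Z[0]=7
i=1: fresh scan; Z[1]=2 scan→box=[1,3)
i=2: min(r-i=1, Z[1]=2)=1; Z[2]=1
i=3: fresh scan; Z[3]=0
i=4: fresh scan; Z[4]=2 scan→box=[4,6)
i=5: min(r-i=1, Z[1]=2)=1; Z[5]=1
i=6: fresh scan; Z[6]=0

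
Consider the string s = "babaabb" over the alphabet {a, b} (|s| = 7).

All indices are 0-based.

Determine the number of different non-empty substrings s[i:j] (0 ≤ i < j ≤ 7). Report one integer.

rank→(start, suffix):
  0 → (3, 'aabb')
  1 → (1, 'abaabb')
  2 → (4, 'abb')
  3 → (6, 'b')
  4 → (2, 'baabb')
  5 → (0, 'babaabb')
  6 → (5, 'bb')

SA = [3, 1, 4, 6, 2, 0, 5]
i: (SA[i-1],SA[i]) lcp shared
  1: (3,1) 1 'a'
  2: (1,4) 2 'ab'
  3: (4,6) 0 ''
  4: (6,2) 1 'b'
  5: (2,0) 2 'ba'
  6: (0,5) 1 'b'

n(n+1)/2 = 7·8/2 = 28
Σ LCP = 0 + 1 + 2 + 0 + 1 + 2 + 1 = 7
distinct = 28 − 7 = 21

21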